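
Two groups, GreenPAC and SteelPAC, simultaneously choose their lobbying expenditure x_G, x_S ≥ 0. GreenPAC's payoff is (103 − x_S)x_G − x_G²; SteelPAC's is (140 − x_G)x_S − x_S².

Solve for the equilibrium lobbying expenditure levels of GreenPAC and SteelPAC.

Expanding GreenPAC's payoff: 103x_G − x_Sx_G − x_G².
∂π/∂x_G = 103 − x_S − 2x_G = 0, so x_G = 51.5 − 0.5x_S.
Likewise for SteelPAC: x_S = 70 − 0.5x_G.
Plugging x_S into GreenPAC's best response: x_G = 51.5 − 0.5(70 − 0.5x_G) ⇒ 0.75x_G = 16.5, so x_G = 22.
Then x_S = 70 − 0.5·22 = 59.

22, 59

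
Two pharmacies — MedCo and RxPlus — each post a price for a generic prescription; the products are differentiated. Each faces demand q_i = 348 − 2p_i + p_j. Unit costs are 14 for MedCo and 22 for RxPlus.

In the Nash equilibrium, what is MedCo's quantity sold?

224.8

MedCo's profit: π = (p_{MedCo} − 14)(348 − 2p_{MedCo} + p_{RxPlus}).
∂π/∂p_{MedCo} = 376 − 4p_{MedCo} + p_{RxPlus} = 0 ⇒ p_{MedCo} = 94 + 0.25p_{RxPlus}.
Similarly p_{RxPlus} = 98 + 0.25p_{MedCo}.
Plugging p_{RxPlus} into MedCo's best response: p_{MedCo} = 94 + 0.25(98 + 0.25p_{MedCo}) ⇒ 0.9375p_{MedCo} = 118.5, so p_{MedCo} = 126.4.
Then p_{RxPlus} = 98 + 0.25·126.4 = 129.6.
q_{MedCo} = 348 − 2·126.4 + 129.6 = 224.8.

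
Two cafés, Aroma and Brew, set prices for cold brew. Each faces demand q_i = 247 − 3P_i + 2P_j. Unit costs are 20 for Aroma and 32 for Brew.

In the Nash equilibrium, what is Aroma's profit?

Aroma's profit: π = (P_{Aroma} − 20)(247 − 3P_{Aroma} + 2P_{Brew}).
∂π/∂P_{Aroma} = 307 − 6P_{Aroma} + 2P_{Brew} = 0 ⇒ P_{Aroma} = 307/6 + (1/3)P_{Brew}.
Similarly P_{Brew} = 343/6 + (1/3)P_{Aroma}.
Solving the two reaction functions simultaneously: (1 − (1/3)(1/3))P_{Aroma} = 307/6 + (1/3)·(343/6), so (8/9)P_{Aroma} = 632/9 and P_{Aroma} = 79.
Then P_{Brew} = 343/6 + (1/3)·79 = 83.5.
q_{Aroma} = 247 − 3·79 + 2·83.5 = 177.
Profit = (79 − 20)·177 = 10443.

10443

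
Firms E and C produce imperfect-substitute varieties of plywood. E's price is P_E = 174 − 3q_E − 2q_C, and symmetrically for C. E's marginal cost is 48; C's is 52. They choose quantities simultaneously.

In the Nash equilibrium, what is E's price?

96

Firm E's profit: π = q_E(174 − 3q_E − 2q_C) − 48q_E.
∂π/∂q_E = 126 − 6q_E − 2q_C = 0 ⇒ q_E = 21 − (1/3)q_C.
Similarly q_C = 61/3 − (1/3)q_E.
Substituting the second reaction function into the first: q_E = 21 − (1/3)(61/3 − (1/3)q_E), which gives (8/9)q_E = 128/9 ⇒ q_E = 16.
Then q_C = 61/3 − (1/3)·16 = 15.
P_E = 174 − 3·16 − 2·15 = 96.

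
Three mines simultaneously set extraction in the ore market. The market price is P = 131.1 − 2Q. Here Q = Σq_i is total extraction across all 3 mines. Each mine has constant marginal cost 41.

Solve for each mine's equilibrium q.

11.2625

A representative mine's profit is π_i = q_i(131.1 − 2Q) − 41q_i, with Q = q_i + Σ_{j≠i} q_j.
First-order condition: 90.1 − 4q_i − 2Σ_{j≠i} q_j = 0.
In a symmetric equilibrium every mine chooses the same q, so Σ_{j≠i} q_j = 2q. The condition becomes 90.1 − 8q = 0, giving q = 90.1/8 = 11.2625.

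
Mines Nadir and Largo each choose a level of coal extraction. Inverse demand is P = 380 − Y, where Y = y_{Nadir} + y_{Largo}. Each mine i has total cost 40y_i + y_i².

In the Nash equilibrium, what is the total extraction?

Mine Nadir's profit: π = y_{Nadir}(380 − (y_{Nadir} + y_{Largo})) − 40y_{Nadir} − y_{Nadir}².
∂π/∂y_{Nadir} = 340 − 4y_{Nadir} − y_{Largo} = 0, so y_{Nadir} = 85 − 0.25y_{Largo}.
Setting y_{Nadir} = y_{Largo} in the reaction function: y_{Nadir} = 85 − 0.25y_{Nadir}, so y_{Nadir} = 85 / 1.25 = 68.
Total extraction: 68 + 68 = 136.

136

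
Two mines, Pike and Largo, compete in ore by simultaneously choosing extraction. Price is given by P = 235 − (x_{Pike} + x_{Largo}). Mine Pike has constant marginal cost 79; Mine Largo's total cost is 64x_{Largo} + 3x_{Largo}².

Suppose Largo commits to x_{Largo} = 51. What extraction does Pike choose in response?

Mine Pike's profit: π = x_{Pike}(235 − (x_{Pike} + x_{Largo})) − 79x_{Pike}.
∂π/∂x_{Pike} = 156 − 2x_{Pike} − x_{Largo} = 0, so x_{Pike} = 78 − 0.5x_{Largo}.
At x_{Largo} = 51: x_{Pike} = 78 − 0.5·51 = 52.5.

52.5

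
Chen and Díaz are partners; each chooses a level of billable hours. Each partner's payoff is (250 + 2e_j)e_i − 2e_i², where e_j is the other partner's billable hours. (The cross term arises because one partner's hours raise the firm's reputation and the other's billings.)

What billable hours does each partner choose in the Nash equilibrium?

125

Chen's payoff is (250 + 2e_D)e_C − 2e_C².
∂π/∂e_C = 250 + 2e_D − 4e_C = 0, so e_C = 62.5 + 0.5e_D.
By symmetry e_D = e_C; substituting into the reaction function, 0.5e_C = 62.5 and e_C = 125.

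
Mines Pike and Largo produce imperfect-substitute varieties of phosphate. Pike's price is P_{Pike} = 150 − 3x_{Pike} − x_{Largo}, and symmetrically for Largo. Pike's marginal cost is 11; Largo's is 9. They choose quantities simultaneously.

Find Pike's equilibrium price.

70.4

Mine Pike's profit: π = x_{Pike}(150 − 3x_{Pike} − x_{Largo}) − 11x_{Pike}.
∂π/∂x_{Pike} = 139 − 6x_{Pike} − x_{Largo} = 0 ⇒ x_{Pike} = 139/6 − (1/6)x_{Largo}.
Similarly x_{Largo} = 23.5 − (1/6)x_{Pike}.
Solving the two reaction functions simultaneously: (1 − (−1/6)(−1/6))x_{Pike} = 139/6 − (1/6)·23.5, so (35/36)x_{Pike} = 19.25 and x_{Pike} = 19.8.
Then x_{Largo} = 23.5 − (1/6)·19.8 = 20.2.
P_{Pike} = 150 − 3·19.8 − 20.2 = 70.4.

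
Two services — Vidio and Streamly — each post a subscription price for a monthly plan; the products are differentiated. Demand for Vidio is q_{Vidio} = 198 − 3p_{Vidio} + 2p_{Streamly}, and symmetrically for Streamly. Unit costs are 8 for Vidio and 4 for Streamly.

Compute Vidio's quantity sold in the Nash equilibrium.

140.25

Vidio's profit: π = (p_{Vidio} − 8)(198 − 3p_{Vidio} + 2p_{Streamly}).
∂π/∂p_{Vidio} = 222 − 6p_{Vidio} + 2p_{Streamly} = 0 ⇒ p_{Vidio} = 37 + (1/3)p_{Streamly}.
Similarly p_{Streamly} = 35 + (1/3)p_{Vidio}.
Plugging p_{Streamly} into Vidio's best response: p_{Vidio} = 37 + (1/3)(35 + (1/3)p_{Vidio}) ⇒ (8/9)p_{Vidio} = 146/3, so p_{Vidio} = 54.75.
Then p_{Streamly} = 35 + (1/3)·54.75 = 53.25.
q_{Vidio} = 198 − 3·54.75 + 2·53.25 = 140.25.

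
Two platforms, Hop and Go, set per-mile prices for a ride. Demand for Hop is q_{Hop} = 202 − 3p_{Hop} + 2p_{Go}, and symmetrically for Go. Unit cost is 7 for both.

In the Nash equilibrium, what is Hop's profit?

Hop's profit: π = (p_{Hop} − 7)(202 − 3p_{Hop} + 2p_{Go}).
∂π/∂p_{Hop} = 223 − 6p_{Hop} + 2p_{Go} = 0 ⇒ p_{Hop} = 223/6 + (1/3)p_{Go}.
By symmetry p_{Go} = p_{Hop}; substituting into the reaction function, (2/3)p_{Hop} = 223/6 and p_{Hop} = 55.75.
q_{Hop} = 202 − 3·55.75 + 2·55.75 = 146.25.
Profit = (55.75 − 7)·146.25 = 7129.6875.

7129.6875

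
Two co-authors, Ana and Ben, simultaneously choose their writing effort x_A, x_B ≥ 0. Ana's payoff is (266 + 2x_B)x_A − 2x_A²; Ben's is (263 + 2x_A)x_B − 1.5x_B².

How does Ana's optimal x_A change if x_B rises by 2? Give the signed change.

Expanding Ana's payoff: 266x_A + 2x_Bx_A − 2x_A².
∂π/∂x_A = 266 + 2x_B − 4x_A = 0, so x_A = 66.5 + 0.5x_B.
The reaction-function slope is 0.5, so a 2-unit rise in x_B moves x_A by 0.5 × 2 = 1. Ana's best response rises — the actions are strategic complements.

1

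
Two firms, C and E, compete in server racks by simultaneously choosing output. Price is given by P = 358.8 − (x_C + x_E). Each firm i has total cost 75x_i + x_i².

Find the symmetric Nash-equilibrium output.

Firm C's profit: π = x_C(358.8 − (x_C + x_E)) − 75x_C − x_C².
∂π/∂x_C = 283.8 − 4x_C − x_E = 0, so x_C = 70.95 − 0.25x_E.
By symmetry x_E = x_C; substituting into the reaction function, 1.25x_C = 70.95 and x_C = 56.76.

56.76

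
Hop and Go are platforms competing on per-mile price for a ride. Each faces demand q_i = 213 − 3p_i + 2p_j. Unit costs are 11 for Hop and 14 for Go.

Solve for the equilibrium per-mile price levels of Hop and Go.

62.0625, 63.1875

Hop's profit: π = (p_{Hop} − 11)(213 − 3p_{Hop} + 2p_{Go}).
∂π/∂p_{Hop} = 246 − 6p_{Hop} + 2p_{Go} = 0 ⇒ p_{Hop} = 41 + (1/3)p_{Go}.
Similarly p_{Go} = 42.5 + (1/3)p_{Hop}.
Substituting the second reaction function into the first: p_{Hop} = 41 + (1/3)(42.5 + (1/3)p_{Hop}), which gives (8/9)p_{Hop} = 331/6 ⇒ p_{Hop} = 62.0625.
Then p_{Go} = 42.5 + (1/3)·62.0625 = 63.1875.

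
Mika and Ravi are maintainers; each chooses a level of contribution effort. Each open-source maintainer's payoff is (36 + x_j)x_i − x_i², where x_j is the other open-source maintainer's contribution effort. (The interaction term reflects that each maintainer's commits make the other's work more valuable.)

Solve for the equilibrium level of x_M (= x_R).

36

Mika's payoff is (36 + x_R)x_M − x_M².
∂π/∂x_M = 36 + x_R − 2x_M = 0, so x_M = 18 + 0.5x_R.
Setting x_M = x_R in the reaction function: x_M = 18 + 0.5x_M, so x_M = 18 / 0.5 = 36.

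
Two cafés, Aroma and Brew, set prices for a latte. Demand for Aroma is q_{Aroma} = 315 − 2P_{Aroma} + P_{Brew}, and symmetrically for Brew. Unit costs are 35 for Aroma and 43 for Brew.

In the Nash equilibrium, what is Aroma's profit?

17822.72

Aroma's profit: π = (P_{Aroma} − 35)(315 − 2P_{Aroma} + P_{Brew}).
∂π/∂P_{Aroma} = 385 − 4P_{Aroma} + P_{Brew} = 0 ⇒ P_{Aroma} = 96.25 + 0.25P_{Brew}.
Similarly P_{Brew} = 100.25 + 0.25P_{Aroma}.
Solving the two reaction functions simultaneously: (1 − (0.25)(0.25))P_{Aroma} = 96.25 + 0.25·100.25, so 0.9375P_{Aroma} = 121.3125 and P_{Aroma} = 129.4.
Then P_{Brew} = 100.25 + 0.25·129.4 = 132.6.
q_{Aroma} = 315 − 2·129.4 + 132.6 = 188.8.
Profit = (129.4 − 35)·188.8 = 17822.72.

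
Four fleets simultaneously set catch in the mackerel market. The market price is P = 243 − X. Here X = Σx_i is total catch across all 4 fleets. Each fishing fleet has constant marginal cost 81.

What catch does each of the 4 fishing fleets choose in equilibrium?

A representative fishing fleet's profit is π_i = x_i(243 − X) − 81x_i, with X = x_i + Σ_{j≠i} x_j.
First-order condition: 162 − 2x_i − Σ_{j≠i} x_j = 0.
Imposing symmetry (x_j = x for all j) turns Σ_{j≠i} x_j into 3x, so 162 = 5x and x = 32.4.

32.4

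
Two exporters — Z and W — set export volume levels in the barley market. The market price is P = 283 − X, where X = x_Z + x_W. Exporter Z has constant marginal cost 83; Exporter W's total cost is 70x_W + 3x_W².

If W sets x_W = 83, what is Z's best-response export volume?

58.5

Exporter Z's profit: π = x_Z(283 − (x_Z + x_W)) − 83x_Z.
∂π/∂x_Z = 200 − 2x_Z − x_W = 0, so x_Z = 100 − 0.5x_W.
At x_W = 83: x_Z = 100 − 0.5·83 = 58.5.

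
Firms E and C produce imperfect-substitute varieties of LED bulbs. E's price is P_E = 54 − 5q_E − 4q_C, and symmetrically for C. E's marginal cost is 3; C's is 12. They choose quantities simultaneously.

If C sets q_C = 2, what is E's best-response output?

Firm E's profit: π = q_E(54 − 5q_E − 4q_C) − 3q_E.
∂π/∂q_E = 51 − 10q_E − 4q_C = 0 ⇒ q_E = 5.1 − 0.4q_C.
At q_C = 2: q_E = 5.1 − 0.4·2 = 4.3.

4.3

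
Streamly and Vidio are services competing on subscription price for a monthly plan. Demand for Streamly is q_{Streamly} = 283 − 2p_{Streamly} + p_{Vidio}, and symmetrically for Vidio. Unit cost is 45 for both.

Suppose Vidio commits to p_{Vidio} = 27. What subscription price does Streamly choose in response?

Streamly's profit: π = (p_{Streamly} − 45)(283 − 2p_{Streamly} + p_{Vidio}).
∂π/∂p_{Streamly} = 373 − 4p_{Streamly} + p_{Vidio} = 0 ⇒ p_{Streamly} = 93.25 + 0.25p_{Vidio}.
At p_{Vidio} = 27: p_{Streamly} = 93.25 + 0.25·27 = 100.

100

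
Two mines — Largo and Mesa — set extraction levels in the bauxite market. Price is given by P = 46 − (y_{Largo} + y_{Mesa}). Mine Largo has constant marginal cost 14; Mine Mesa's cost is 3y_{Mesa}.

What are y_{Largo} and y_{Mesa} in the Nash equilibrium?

7, 18

Mine Largo's profit: π = y_{Largo}(46 − (y_{Largo} + y_{Mesa})) − 14y_{Largo}.
∂π/∂y_{Largo} = 32 − 2y_{Largo} − y_{Mesa} = 0, so y_{Largo} = 16 − 0.5y_{Mesa}.
By the same steps for Mesa: y_{Mesa} = 21.5 − 0.5y_{Largo}.
Plugging y_{Mesa} into Largo's best response: y_{Largo} = 16 − 0.5(21.5 − 0.5y_{Largo}) ⇒ 0.75y_{Largo} = 5.25, so y_{Largo} = 7.
Then y_{Mesa} = 21.5 − 0.5·7 = 18.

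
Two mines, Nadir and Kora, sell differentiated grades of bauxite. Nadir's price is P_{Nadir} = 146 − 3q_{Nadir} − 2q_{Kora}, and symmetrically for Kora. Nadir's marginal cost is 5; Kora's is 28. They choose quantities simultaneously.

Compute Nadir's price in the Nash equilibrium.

62.1875

Mine Nadir's profit: π = q_{Nadir}(146 − 3q_{Nadir} − 2q_{Kora}) − 5q_{Nadir}.
∂π/∂q_{Nadir} = 141 − 6q_{Nadir} − 2q_{Kora} = 0 ⇒ q_{Nadir} = 23.5 − (1/3)q_{Kora}.
Similarly q_{Kora} = 59/3 − (1/3)q_{Nadir}.
Plugging q_{Kora} into Nadir's best response: q_{Nadir} = 23.5 − (1/3)(59/3 − (1/3)q_{Nadir}) ⇒ (8/9)q_{Nadir} = 305/18, so q_{Nadir} = 19.0625.
Then q_{Kora} = 59/3 − (1/3)·19.0625 = 13.3125.
P_{Nadir} = 146 − 3·19.0625 − 2·13.3125 = 62.1875.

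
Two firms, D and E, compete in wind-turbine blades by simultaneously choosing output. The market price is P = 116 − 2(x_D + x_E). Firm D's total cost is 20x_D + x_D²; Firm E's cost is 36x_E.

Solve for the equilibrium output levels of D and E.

11.2, 14.4

Firm D's profit: π = x_D(116 − 2(x_D + x_E)) − 20x_D − x_D².
∂π/∂x_D = 96 − 6x_D − 2x_E = 0, so x_D = 16 − (1/3)x_E.
For E: ∂π/∂x_E = 80 − 4x_E − 2x_D = 0 ⇒ x_E = 20 − 0.5x_D.
Solving the two reaction functions simultaneously: (1 − (−1/3)(−0.5))x_D = 16 − (1/3)·20, so (5/6)x_D = 28/3 and x_D = 11.2.
Then x_E = 20 − 0.5·11.2 = 14.4.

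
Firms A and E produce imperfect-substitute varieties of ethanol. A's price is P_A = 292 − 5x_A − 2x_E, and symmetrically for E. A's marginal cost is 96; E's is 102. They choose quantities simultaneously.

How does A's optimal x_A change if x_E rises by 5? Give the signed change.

Firm A's profit: π = x_A(292 − 5x_A − 2x_E) − 96x_A.
∂π/∂x_A = 196 − 10x_A − 2x_E = 0 ⇒ x_A = 19.6 − 0.2x_E.
The reaction-function slope is −0.2, so a 5-unit rise in x_E moves x_A by −0.2 × 5 = −1. A's best response falls — the actions are strategic substitutes.

-1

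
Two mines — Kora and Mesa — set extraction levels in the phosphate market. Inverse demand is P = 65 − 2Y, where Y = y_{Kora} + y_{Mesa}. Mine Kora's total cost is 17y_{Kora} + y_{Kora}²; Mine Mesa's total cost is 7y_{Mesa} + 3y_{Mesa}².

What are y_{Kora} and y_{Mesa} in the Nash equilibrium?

Mine Kora's profit: π = y_{Kora}(65 − 2(y_{Kora} + y_{Mesa})) − 17y_{Kora} − y_{Kora}².
∂π/∂y_{Kora} = 48 − 6y_{Kora} − 2y_{Mesa} = 0, so y_{Kora} = 8 − (1/3)y_{Mesa}.
For Mesa: ∂π/∂y_{Mesa} = 58 − 10y_{Mesa} − 2y_{Kora} = 0 ⇒ y_{Mesa} = 5.8 − 0.2y_{Kora}.
Solving the two reaction functions simultaneously: (1 − (−1/3)(−0.2))y_{Kora} = 8 − (1/3)·5.8, so (14/15)y_{Kora} = 91/15 and y_{Kora} = 6.5.
Then y_{Mesa} = 5.8 − 0.2·6.5 = 4.5.

6.5, 4.5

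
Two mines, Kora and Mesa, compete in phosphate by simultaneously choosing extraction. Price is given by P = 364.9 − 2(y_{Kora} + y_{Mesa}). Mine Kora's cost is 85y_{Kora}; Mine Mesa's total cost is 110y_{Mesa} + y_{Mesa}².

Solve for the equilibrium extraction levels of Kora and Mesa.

Mine Kora's profit: π = y_{Kora}(364.9 − 2(y_{Kora} + y_{Mesa})) − 85y_{Kora}.
∂π/∂y_{Kora} = 279.9 − 4y_{Kora} − 2y_{Mesa} = 0, so y_{Kora} = 69.975 − 0.5y_{Mesa}.
For Mesa: ∂π/∂y_{Mesa} = 254.9 − 6y_{Mesa} − 2y_{Kora} = 0 ⇒ y_{Mesa} = 2549/60 − (1/3)y_{Kora}.
Substituting the second reaction function into the first: y_{Kora} = 69.975 − 0.5(2549/60 − (1/3)y_{Kora}), which gives (5/6)y_{Kora} = 731/15 ⇒ y_{Kora} = 58.48.
Then y_{Mesa} = 2549/60 − (1/3)·58.48 = 22.99.

58.48, 22.99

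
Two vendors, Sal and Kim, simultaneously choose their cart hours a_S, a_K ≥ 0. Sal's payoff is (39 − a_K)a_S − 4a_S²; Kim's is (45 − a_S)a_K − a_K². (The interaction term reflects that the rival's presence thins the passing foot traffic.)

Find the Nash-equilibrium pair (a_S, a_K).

2.2, 21.4

Expanding Sal's payoff: 39a_S − a_Ka_S − 4a_S².
∂π/∂a_S = 39 − a_K − 8a_S = 0, so a_S = 4.875 − 0.125a_K.
Likewise for Kim: a_K = 22.5 − 0.5a_S.
Solving the two reaction functions simultaneously: (1 − (−0.125)(−0.5))a_S = 4.875 − 0.125·22.5, so 0.9375a_S = 2.0625 and a_S = 2.2.
Then a_K = 22.5 − 0.5·2.2 = 21.4.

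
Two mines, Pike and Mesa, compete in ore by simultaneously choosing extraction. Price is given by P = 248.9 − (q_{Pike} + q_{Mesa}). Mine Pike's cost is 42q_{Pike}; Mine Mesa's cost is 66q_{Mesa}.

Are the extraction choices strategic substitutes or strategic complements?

strategic substitutes

Mine Pike's profit: π = q_{Pike}(248.9 − (q_{Pike} + q_{Mesa})) − 42q_{Pike}.
∂π/∂q_{Pike} = 206.9 − 2q_{Pike} − q_{Mesa} = 0, so q_{Pike} = 103.45 − 0.5q_{Mesa}.
The best-response slope dq_{Pike}/dq_{Mesa} = −0.5 < 0: the reaction function is downward-sloping, so the choices are strategic substitutes.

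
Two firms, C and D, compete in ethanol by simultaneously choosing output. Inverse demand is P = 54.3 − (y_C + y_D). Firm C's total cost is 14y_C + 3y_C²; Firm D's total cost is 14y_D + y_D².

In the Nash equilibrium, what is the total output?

13

Firm C's profit: π = y_C(54.3 − (y_C + y_D)) − 14y_C − 3y_C².
∂π/∂y_C = 40.3 − 8y_C − y_D = 0, so y_C = 5.0375 − 0.125y_D.
For D: ∂π/∂y_D = 40.3 − 4y_D − y_C = 0 ⇒ y_D = 10.075 − 0.25y_C.
Solving the two reaction functions simultaneously: (1 − (−0.125)(−0.25))y_C = 5.0375 − 0.125·10.075, so (31/32)y_C = 1209/320 and y_C = 3.9.
Then y_D = 10.075 − 0.25·3.9 = 9.1.
Total output: 3.9 + 9.1 = 13.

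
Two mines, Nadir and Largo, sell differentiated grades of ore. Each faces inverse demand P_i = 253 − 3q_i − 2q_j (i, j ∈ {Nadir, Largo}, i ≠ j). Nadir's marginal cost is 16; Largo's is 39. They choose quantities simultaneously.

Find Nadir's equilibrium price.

109.1875

Mine Nadir's profit: π = q_{Nadir}(253 − 3q_{Nadir} − 2q_{Largo}) − 16q_{Nadir}.
∂π/∂q_{Nadir} = 237 − 6q_{Nadir} − 2q_{Largo} = 0 ⇒ q_{Nadir} = 39.5 − (1/3)q_{Largo}.
Similarly q_{Largo} = 107/3 − (1/3)q_{Nadir}.
Solving the two reaction functions simultaneously: (1 − (−1/3)(−1/3))q_{Nadir} = 39.5 − (1/3)·(107/3), so (8/9)q_{Nadir} = 497/18 and q_{Nadir} = 31.0625.
Then q_{Largo} = 107/3 − (1/3)·31.0625 = 25.3125.
P_{Nadir} = 253 − 3·31.0625 − 2·25.3125 = 109.1875.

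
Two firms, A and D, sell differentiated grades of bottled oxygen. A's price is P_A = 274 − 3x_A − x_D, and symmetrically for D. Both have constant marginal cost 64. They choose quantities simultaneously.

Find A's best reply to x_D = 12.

Firm A's profit: π = x_A(274 − 3x_A − x_D) − 64x_A.
∂π/∂x_A = 210 − 6x_A − x_D = 0 ⇒ x_A = 35 − (1/6)x_D.
At x_D = 12: x_A = 35 − (1/6)·12 = 33.

33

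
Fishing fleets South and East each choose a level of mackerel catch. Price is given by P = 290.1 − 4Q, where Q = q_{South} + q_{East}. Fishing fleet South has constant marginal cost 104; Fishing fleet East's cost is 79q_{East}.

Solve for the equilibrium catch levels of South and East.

Fishing fleet South's profit: π = q_{South}(290.1 − 4(q_{South} + q_{East})) − 104q_{South}.
∂π/∂q_{South} = 186.1 − 8q_{South} − 4q_{East} = 0, so q_{South} = 23.2625 − 0.5q_{East}.
By the same steps for East: q_{East} = 26.3875 − 0.5q_{South}.
Substituting the second reaction function into the first: q_{South} = 23.2625 − 0.5(26.3875 − 0.5q_{South}), which gives 0.75q_{South} = 1611/160 ⇒ q_{South} = 13.425.
Then q_{East} = 26.3875 − 0.5·13.425 = 19.675.

13.425, 19.675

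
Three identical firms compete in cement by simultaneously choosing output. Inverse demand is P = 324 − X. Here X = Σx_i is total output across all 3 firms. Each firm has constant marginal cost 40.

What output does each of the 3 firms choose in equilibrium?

71

A representative firm's profit is π_i = x_i(324 − X) − 40x_i, with X = x_i + Σ_{j≠i} x_j.
First-order condition: 284 − 2x_i − Σ_{j≠i} x_j = 0.
With identical firms, set every x_j = x: then 284 − 2x − 2x = 0, i.e. x = 284/4 = 71.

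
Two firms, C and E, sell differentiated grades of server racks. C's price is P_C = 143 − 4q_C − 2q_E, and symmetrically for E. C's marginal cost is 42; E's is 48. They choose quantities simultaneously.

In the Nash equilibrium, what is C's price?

Firm C's profit: π = q_C(143 − 4q_C − 2q_E) − 42q_C.
∂π/∂q_C = 101 − 8q_C − 2q_E = 0 ⇒ q_C = 12.625 − 0.25q_E.
Similarly q_E = 11.875 − 0.25q_C.
Substituting the second reaction function into the first: q_C = 12.625 − 0.25(11.875 − 0.25q_C), which gives 0.9375q_C = 309/32 ⇒ q_C = 10.3.
Then q_E = 11.875 − 0.25·10.3 = 9.3.
P_C = 143 − 4·10.3 − 2·9.3 = 83.2.

83.2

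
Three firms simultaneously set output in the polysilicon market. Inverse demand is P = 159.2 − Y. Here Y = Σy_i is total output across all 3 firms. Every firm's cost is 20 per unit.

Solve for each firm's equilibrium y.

34.8

A representative firm's profit is π_i = y_i(159.2 − Y) − 20y_i, with Y = y_i + Σ_{j≠i} y_j.
First-order condition: 139.2 − 2y_i − Σ_{j≠i} y_j = 0.
Imposing symmetry (y_j = y for all j) turns Σ_{j≠i} y_j into 2y, so 139.2 = 4y and y = 34.8.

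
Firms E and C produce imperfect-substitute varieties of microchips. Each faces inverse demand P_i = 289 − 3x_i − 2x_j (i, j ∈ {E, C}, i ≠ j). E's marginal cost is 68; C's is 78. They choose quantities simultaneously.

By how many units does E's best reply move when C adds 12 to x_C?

-4

Firm E's profit: π = x_E(289 − 3x_E − 2x_C) − 68x_E.
∂π/∂x_E = 221 − 6x_E − 2x_C = 0 ⇒ x_E = 221/6 − (1/3)x_C.
The reaction-function slope is −1/3, so a 12-unit rise in x_C moves x_E by −1/3 × 12 = −4. E's best response falls — the actions are strategic substitutes.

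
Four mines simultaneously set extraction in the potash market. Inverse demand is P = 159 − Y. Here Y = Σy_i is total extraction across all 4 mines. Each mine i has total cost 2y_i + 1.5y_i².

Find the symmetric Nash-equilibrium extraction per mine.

19.625

A representative mine's profit is π_i = y_i(159 − Y) − 2y_i − 1.5y_i², with Y = y_i + Σ_{j≠i} y_j.
First-order condition: 157 − 5y_i − Σ_{j≠i} y_j = 0.
With identical mines, set every y_j = y: then 157 − 5y − 3y = 0, i.e. y = 157/8 = 19.625.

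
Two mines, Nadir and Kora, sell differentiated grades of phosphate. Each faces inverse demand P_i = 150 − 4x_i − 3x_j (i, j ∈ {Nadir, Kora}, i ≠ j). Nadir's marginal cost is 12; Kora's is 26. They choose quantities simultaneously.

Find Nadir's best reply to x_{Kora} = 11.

13.125

Mine Nadir's profit: π = x_{Nadir}(150 − 4x_{Nadir} − 3x_{Kora}) − 12x_{Nadir}.
∂π/∂x_{Nadir} = 138 − 8x_{Nadir} − 3x_{Kora} = 0 ⇒ x_{Nadir} = 17.25 − 0.375x_{Kora}.
At x_{Kora} = 11: x_{Nadir} = 17.25 − 0.375·11 = 13.125.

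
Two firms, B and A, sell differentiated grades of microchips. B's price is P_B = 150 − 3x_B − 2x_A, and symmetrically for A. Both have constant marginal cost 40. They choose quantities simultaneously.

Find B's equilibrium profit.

Firm B's profit: π = x_B(150 − 3x_B − 2x_A) − 40x_B.
∂π/∂x_B = 110 − 6x_B − 2x_A = 0 ⇒ x_B = 55/3 − (1/3)x_A.
By symmetry x_A = x_B; substituting into the reaction function, (4/3)x_B = 55/3 and x_B = 13.75.
P_B = 150 − 3·13.75 − 2·13.75 = 81.25.
Profit = (81.25 − 40)·13.75 = 567.1875.

567.1875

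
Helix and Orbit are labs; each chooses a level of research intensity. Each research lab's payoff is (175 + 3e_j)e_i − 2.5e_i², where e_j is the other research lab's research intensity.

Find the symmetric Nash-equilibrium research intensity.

Helix's payoff is (175 + 3e_O)e_H − 2.5e_H².
∂π/∂e_H = 175 + 3e_O − 5e_H = 0, so e_H = 35 + 0.6e_O.
The game is symmetric, so in equilibrium e_O = e_H: the reaction function gives 0.4e_H = 35, hence e_H = 87.5.

87.5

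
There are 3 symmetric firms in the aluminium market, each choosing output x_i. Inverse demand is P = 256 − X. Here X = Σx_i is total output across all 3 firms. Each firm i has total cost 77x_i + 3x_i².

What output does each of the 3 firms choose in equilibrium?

17.9

A representative firm's profit is π_i = x_i(256 − X) − 77x_i − 3x_i², with X = x_i + Σ_{j≠i} x_j.
First-order condition: 179 − 8x_i − Σ_{j≠i} x_j = 0.
Imposing symmetry (x_j = x for all j) turns Σ_{j≠i} x_j into 2x, so 179 = 10x and x = 17.9.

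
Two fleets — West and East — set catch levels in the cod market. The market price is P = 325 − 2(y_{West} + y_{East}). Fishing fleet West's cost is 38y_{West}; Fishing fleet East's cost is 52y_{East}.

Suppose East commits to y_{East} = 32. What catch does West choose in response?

Fishing fleet West's profit: π = y_{West}(325 − 2(y_{West} + y_{East})) − 38y_{West}.
∂π/∂y_{West} = 287 − 4y_{West} − 2y_{East} = 0, so y_{West} = 71.75 − 0.5y_{East}.
At y_{East} = 32: y_{West} = 71.75 − 0.5·32 = 55.75.

55.75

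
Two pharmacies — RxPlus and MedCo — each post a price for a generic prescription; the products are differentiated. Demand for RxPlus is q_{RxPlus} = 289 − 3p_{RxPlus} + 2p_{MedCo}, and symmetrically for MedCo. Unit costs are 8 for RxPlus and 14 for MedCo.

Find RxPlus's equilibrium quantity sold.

RxPlus's profit: π = (p_{RxPlus} − 8)(289 − 3p_{RxPlus} + 2p_{MedCo}).
∂π/∂p_{RxPlus} = 313 − 6p_{RxPlus} + 2p_{MedCo} = 0 ⇒ p_{RxPlus} = 313/6 + (1/3)p_{MedCo}.
Similarly p_{MedCo} = 331/6 + (1/3)p_{RxPlus}.
Substituting the second reaction function into the first: p_{RxPlus} = 313/6 + (1/3)(331/6 + (1/3)p_{RxPlus}), which gives (8/9)p_{RxPlus} = 635/9 ⇒ p_{RxPlus} = 79.375.
Then p_{MedCo} = 331/6 + (1/3)·79.375 = 81.625.
q_{RxPlus} = 289 − 3·79.375 + 2·81.625 = 214.125.

214.125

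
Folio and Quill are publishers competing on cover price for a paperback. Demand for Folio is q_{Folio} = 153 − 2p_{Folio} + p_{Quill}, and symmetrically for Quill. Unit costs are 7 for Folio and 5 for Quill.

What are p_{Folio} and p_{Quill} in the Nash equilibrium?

Folio's profit: π = (p_{Folio} − 7)(153 − 2p_{Folio} + p_{Quill}).
∂π/∂p_{Folio} = 167 − 4p_{Folio} + p_{Quill} = 0 ⇒ p_{Folio} = 41.75 + 0.25p_{Quill}.
Similarly p_{Quill} = 40.75 + 0.25p_{Folio}.
Solving the two reaction functions simultaneously: (1 − (0.25)(0.25))p_{Folio} = 41.75 + 0.25·40.75, so 0.9375p_{Folio} = 51.9375 and p_{Folio} = 55.4.
Then p_{Quill} = 40.75 + 0.25·55.4 = 54.6.

55.4, 54.6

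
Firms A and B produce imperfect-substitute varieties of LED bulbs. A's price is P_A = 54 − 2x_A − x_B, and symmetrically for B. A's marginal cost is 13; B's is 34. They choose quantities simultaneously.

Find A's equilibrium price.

32.2

Firm A's profit: π = x_A(54 − 2x_A − x_B) − 13x_A.
∂π/∂x_A = 41 − 4x_A − x_B = 0 ⇒ x_A = 10.25 − 0.25x_B.
Similarly x_B = 5 − 0.25x_A.
Plugging x_B into A's best response: x_A = 10.25 − 0.25(5 − 0.25x_A) ⇒ 0.9375x_A = 9, so x_A = 9.6.
Then x_B = 5 − 0.25·9.6 = 2.6.
P_A = 54 − 2·9.6 − 2.6 = 32.2.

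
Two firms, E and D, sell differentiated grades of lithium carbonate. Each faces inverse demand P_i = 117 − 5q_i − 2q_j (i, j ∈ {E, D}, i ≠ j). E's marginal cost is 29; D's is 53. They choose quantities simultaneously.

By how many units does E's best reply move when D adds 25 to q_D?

-5

Firm E's profit: π = q_E(117 − 5q_E − 2q_D) − 29q_E.
∂π/∂q_E = 88 − 10q_E − 2q_D = 0 ⇒ q_E = 8.8 − 0.2q_D.
The reaction-function slope is −0.2, so a 25-unit rise in q_D moves q_E by −0.2 × 25 = −5. E's best response falls — the actions are strategic substitutes.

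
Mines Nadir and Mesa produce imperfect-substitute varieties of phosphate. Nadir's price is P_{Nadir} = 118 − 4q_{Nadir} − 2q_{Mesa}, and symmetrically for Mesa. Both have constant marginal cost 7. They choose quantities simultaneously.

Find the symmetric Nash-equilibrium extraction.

11.1

Mine Nadir's profit: π = q_{Nadir}(118 − 4q_{Nadir} − 2q_{Mesa}) − 7q_{Nadir}.
∂π/∂q_{Nadir} = 111 − 8q_{Nadir} − 2q_{Mesa} = 0 ⇒ q_{Nadir} = 13.875 − 0.25q_{Mesa}.
Setting q_{Nadir} = q_{Mesa} in the reaction function: q_{Nadir} = 13.875 − 0.25q_{Nadir}, so q_{Nadir} = 13.875 / 1.25 = 11.1.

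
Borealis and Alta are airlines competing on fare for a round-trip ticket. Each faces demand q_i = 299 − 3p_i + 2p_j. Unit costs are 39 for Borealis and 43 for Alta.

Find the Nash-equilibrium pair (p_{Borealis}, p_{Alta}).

Borealis's profit: π = (p_{Borealis} − 39)(299 − 3p_{Borealis} + 2p_{Alta}).
∂π/∂p_{Borealis} = 416 − 6p_{Borealis} + 2p_{Alta} = 0 ⇒ p_{Borealis} = 208/3 + (1/3)p_{Alta}.
Similarly p_{Alta} = 214/3 + (1/3)p_{Borealis}.
Substituting the second reaction function into the first: p_{Borealis} = 208/3 + (1/3)(214/3 + (1/3)p_{Borealis}), which gives (8/9)p_{Borealis} = 838/9 ⇒ p_{Borealis} = 104.75.
Then p_{Alta} = 214/3 + (1/3)·104.75 = 106.25.

104.75, 106.25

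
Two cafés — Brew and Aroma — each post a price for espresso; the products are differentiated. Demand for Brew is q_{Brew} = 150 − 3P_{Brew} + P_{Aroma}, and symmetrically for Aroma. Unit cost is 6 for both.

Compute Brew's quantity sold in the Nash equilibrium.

82.8

Brew's profit: π = (P_{Brew} − 6)(150 − 3P_{Brew} + P_{Aroma}).
∂π/∂P_{Brew} = 168 − 6P_{Brew} + P_{Aroma} = 0 ⇒ P_{Brew} = 28 + (1/6)P_{Aroma}.
By symmetry P_{Aroma} = P_{Brew}; substituting into the reaction function, (5/6)P_{Brew} = 28 and P_{Brew} = 33.6.
q_{Brew} = 150 − 3·33.6 + 33.6 = 82.8.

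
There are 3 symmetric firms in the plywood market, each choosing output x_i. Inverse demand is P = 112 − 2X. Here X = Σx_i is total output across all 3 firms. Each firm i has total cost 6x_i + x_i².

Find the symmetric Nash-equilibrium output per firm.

10.6

A representative firm's profit is π_i = x_i(112 − 2X) − 6x_i − x_i², with X = x_i + Σ_{j≠i} x_j.
First-order condition: 106 − 6x_i − 2Σ_{j≠i} x_j = 0.
With identical firms, set every x_j = x: then 106 − 6x − 4x = 0, i.e. x = 106/10 = 10.6.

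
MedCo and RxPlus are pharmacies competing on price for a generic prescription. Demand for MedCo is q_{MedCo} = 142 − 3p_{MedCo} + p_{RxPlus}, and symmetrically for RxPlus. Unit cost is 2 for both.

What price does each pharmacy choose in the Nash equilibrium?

29.6

MedCo's profit: π = (p_{MedCo} − 2)(142 − 3p_{MedCo} + p_{RxPlus}).
∂π/∂p_{MedCo} = 148 − 6p_{MedCo} + p_{RxPlus} = 0 ⇒ p_{MedCo} = 74/3 + (1/6)p_{RxPlus}.
By symmetry p_{RxPlus} = p_{MedCo}; substituting into the reaction function, (5/6)p_{MedCo} = 74/3 and p_{MedCo} = 29.6.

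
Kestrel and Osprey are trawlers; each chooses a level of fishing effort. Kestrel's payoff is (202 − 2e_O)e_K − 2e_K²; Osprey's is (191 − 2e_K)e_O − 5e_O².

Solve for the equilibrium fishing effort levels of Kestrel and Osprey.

Expanding Kestrel's payoff: 202e_K − 2e_Oe_K − 2e_K².
∂π/∂e_K = 202 − 2e_O − 4e_K = 0, so e_K = 50.5 − 0.5e_O.
Likewise for Osprey: e_O = 19.1 − 0.2e_K.
Solving the two reaction functions simultaneously: (1 − (−0.5)(−0.2))e_K = 50.5 − 0.5·19.1, so 0.9e_K = 40.95 and e_K = 45.5.
Then e_O = 19.1 − 0.2·45.5 = 10.

45.5, 10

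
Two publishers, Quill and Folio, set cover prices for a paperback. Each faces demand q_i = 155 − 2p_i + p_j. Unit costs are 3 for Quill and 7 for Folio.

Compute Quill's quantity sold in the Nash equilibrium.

Quill's profit: π = (p_{Quill} − 3)(155 − 2p_{Quill} + p_{Folio}).
∂π/∂p_{Quill} = 161 − 4p_{Quill} + p_{Folio} = 0 ⇒ p_{Quill} = 40.25 + 0.25p_{Folio}.
Similarly p_{Folio} = 42.25 + 0.25p_{Quill}.
Solving the two reaction functions simultaneously: (1 − (0.25)(0.25))p_{Quill} = 40.25 + 0.25·42.25, so 0.9375p_{Quill} = 50.8125 and p_{Quill} = 54.2.
Then p_{Folio} = 42.25 + 0.25·54.2 = 55.8.
q_{Quill} = 155 − 2·54.2 + 55.8 = 102.4.

102.4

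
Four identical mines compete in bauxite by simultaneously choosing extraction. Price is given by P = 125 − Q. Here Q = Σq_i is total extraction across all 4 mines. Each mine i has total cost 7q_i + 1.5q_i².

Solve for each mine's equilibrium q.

A representative mine's profit is π_i = q_i(125 − Q) − 7q_i − 1.5q_i², with Q = q_i + Σ_{j≠i} q_j.
First-order condition: 118 − 5q_i − Σ_{j≠i} q_j = 0.
In a symmetric equilibrium every mine chooses the same q, so Σ_{j≠i} q_j = 3q. The condition becomes 118 − 8q = 0, giving q = 118/8 = 14.75.

14.75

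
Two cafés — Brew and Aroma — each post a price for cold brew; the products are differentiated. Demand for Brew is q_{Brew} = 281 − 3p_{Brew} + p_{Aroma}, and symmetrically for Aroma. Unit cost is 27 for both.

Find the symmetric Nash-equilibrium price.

72.4

Brew's profit: π = (p_{Brew} − 27)(281 − 3p_{Brew} + p_{Aroma}).
∂π/∂p_{Brew} = 362 − 6p_{Brew} + p_{Aroma} = 0 ⇒ p_{Brew} = 181/3 + (1/6)p_{Aroma}.
The game is symmetric, so in equilibrium p_{Aroma} = p_{Brew}: the reaction function gives (5/6)p_{Brew} = 181/3, hence p_{Brew} = 72.4.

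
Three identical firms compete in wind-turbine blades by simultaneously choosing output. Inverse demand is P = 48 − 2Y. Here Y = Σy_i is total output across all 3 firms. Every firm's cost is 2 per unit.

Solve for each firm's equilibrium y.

A representative firm's profit is π_i = y_i(48 − 2Y) − 2y_i, with Y = y_i + Σ_{j≠i} y_j.
First-order condition: 46 − 4y_i − 2Σ_{j≠i} y_j = 0.
In a symmetric equilibrium every firm chooses the same y, so Σ_{j≠i} y_j = 2y. The condition becomes 46 − 8y = 0, giving y = 46/8 = 5.75.

5.75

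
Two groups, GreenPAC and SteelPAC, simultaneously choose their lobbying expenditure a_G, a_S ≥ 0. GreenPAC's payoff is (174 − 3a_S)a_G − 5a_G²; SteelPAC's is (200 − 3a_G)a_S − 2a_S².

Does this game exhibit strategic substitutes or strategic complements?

Expanding GreenPAC's payoff: 174a_G − 3a_Sa_G − 5a_G².
∂π/∂a_G = 174 − 3a_S − 10a_G = 0, so a_G = 17.4 − 0.3a_S.
The best-response slope da_G/da_S = −0.3 < 0: the reaction function is downward-sloping, so the choices are strategic substitutes.

strategic substitutes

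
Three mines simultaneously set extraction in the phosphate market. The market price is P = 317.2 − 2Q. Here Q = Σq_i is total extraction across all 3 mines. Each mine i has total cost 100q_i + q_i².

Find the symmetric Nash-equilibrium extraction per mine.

A representative mine's profit is π_i = q_i(317.2 − 2Q) − 100q_i − q_i², with Q = q_i + Σ_{j≠i} q_j.
First-order condition: 217.2 − 6q_i − 2Σ_{j≠i} q_j = 0.
With identical mines, set every q_j = q: then 217.2 − 6q − 4q = 0, i.e. q = 217.2/10 = 21.72.

21.72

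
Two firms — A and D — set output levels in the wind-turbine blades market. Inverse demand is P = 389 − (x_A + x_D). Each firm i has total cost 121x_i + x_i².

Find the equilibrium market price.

281.8

Firm A's profit: π = x_A(389 − (x_A + x_D)) − 121x_A − x_A².
∂π/∂x_A = 268 − 4x_A − x_D = 0, so x_A = 67 − 0.25x_D.
By symmetry x_D = x_A; substituting into the reaction function, 1.25x_A = 67 and x_A = 53.6.
Equilibrium price: P = 389 − 107.2 = 281.8.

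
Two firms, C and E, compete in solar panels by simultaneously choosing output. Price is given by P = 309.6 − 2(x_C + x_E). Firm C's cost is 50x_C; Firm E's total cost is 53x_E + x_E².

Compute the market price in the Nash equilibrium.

154.44

Firm C's profit: π = x_C(309.6 − 2(x_C + x_E)) − 50x_C.
∂π/∂x_C = 259.6 − 4x_C − 2x_E = 0, so x_C = 64.9 − 0.5x_E.
For E: ∂π/∂x_E = 256.6 − 6x_E − 2x_C = 0 ⇒ x_E = 1283/30 − (1/3)x_C.
Substituting the second reaction function into the first: x_C = 64.9 − 0.5(1283/30 − (1/3)x_C), which gives (5/6)x_C = 2611/60 ⇒ x_C = 52.22.
Then x_E = 1283/30 − (1/3)·52.22 = 25.36.
Equilibrium price: P = 309.6 − 2·77.58 = 154.44.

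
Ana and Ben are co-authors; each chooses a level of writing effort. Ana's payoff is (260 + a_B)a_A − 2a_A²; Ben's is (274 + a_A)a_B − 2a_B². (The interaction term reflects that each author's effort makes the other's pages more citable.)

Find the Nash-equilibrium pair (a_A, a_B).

Expanding Ana's payoff: 260a_A + a_Ba_A − 2a_A².
∂π/∂a_A = 260 + a_B − 4a_A = 0, so a_A = 65 + 0.25a_B.
Likewise for Ben: a_B = 68.5 + 0.25a_A.
Solving the two reaction functions simultaneously: (1 − (0.25)(0.25))a_A = 65 + 0.25·68.5, so 0.9375a_A = 82.125 and a_A = 87.6.
Then a_B = 68.5 + 0.25·87.6 = 90.4.

87.6, 90.4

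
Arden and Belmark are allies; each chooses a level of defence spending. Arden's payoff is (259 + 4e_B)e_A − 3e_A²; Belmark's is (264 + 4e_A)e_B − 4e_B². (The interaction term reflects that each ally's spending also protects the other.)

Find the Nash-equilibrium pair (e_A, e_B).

97.75, 81.875

Expanding Arden's payoff: 259e_A + 4e_Be_A − 3e_A².
∂π/∂e_A = 259 + 4e_B − 6e_A = 0, so e_A = 259/6 + (2/3)e_B.
Likewise for Belmark: e_B = 33 + 0.5e_A.
Plugging e_B into Arden's best response: e_A = 259/6 + (2/3)(33 + 0.5e_A) ⇒ (2/3)e_A = 391/6, so e_A = 97.75.
Then e_B = 33 + 0.5·97.75 = 81.875.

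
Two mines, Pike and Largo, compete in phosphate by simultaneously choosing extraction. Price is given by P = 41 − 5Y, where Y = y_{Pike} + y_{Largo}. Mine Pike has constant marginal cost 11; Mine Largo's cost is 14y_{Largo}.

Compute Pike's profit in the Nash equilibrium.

24.2

Mine Pike's profit: π = y_{Pike}(41 − 5(y_{Pike} + y_{Largo})) − 11y_{Pike}.
∂π/∂y_{Pike} = 30 − 10y_{Pike} − 5y_{Largo} = 0, so y_{Pike} = 3 − 0.5y_{Largo}.
By the same steps for Largo: y_{Largo} = 2.7 − 0.5y_{Pike}.
Plugging y_{Largo} into Pike's best response: y_{Pike} = 3 − 0.5(2.7 − 0.5y_{Pike}) ⇒ 0.75y_{Pike} = 1.65, so y_{Pike} = 2.2.
Then y_{Largo} = 2.7 − 0.5·2.2 = 1.6.
Price P = 41 − 5·3.8 = 22.
Pike's profit: (22 − 11)·2.2 = 24.2.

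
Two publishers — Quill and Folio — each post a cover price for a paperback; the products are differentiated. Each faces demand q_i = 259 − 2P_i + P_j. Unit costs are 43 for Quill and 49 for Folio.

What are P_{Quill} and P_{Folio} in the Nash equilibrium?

Quill's profit: π = (P_{Quill} − 43)(259 − 2P_{Quill} + P_{Folio}).
∂π/∂P_{Quill} = 345 − 4P_{Quill} + P_{Folio} = 0 ⇒ P_{Quill} = 86.25 + 0.25P_{Folio}.
Similarly P_{Folio} = 89.25 + 0.25P_{Quill}.
Plugging P_{Folio} into Quill's best response: P_{Quill} = 86.25 + 0.25(89.25 + 0.25P_{Quill}) ⇒ 0.9375P_{Quill} = 108.5625, so P_{Quill} = 115.8.
Then P_{Folio} = 89.25 + 0.25·115.8 = 118.2.

115.8, 118.2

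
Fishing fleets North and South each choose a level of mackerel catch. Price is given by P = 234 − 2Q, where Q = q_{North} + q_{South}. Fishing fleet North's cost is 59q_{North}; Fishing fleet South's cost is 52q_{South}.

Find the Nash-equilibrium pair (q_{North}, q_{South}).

28, 31.5

Fishing fleet North's profit: π = q_{North}(234 − 2(q_{North} + q_{South})) − 59q_{North}.
∂π/∂q_{North} = 175 − 4q_{North} − 2q_{South} = 0, so q_{North} = 43.75 − 0.5q_{South}.
By the same steps for South: q_{South} = 45.5 − 0.5q_{North}.
Plugging q_{South} into North's best response: q_{North} = 43.75 − 0.5(45.5 − 0.5q_{North}) ⇒ 0.75q_{North} = 21, so q_{North} = 28.
Then q_{South} = 45.5 − 0.5·28 = 31.5.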